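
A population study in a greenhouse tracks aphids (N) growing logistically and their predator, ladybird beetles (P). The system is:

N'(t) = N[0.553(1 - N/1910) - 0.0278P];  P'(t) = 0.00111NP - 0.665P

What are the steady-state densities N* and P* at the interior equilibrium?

N* ≈ 599, P* ≈ 13.7

From dP/dt = 0 with P > 0: 0.00111N* = 0.665, so N* = 599.
Substitute into dN/dt = 0: 0.553(1 - 599/1910) = 0.0278P*.
The bracket is 0.686, giving P* = 0.38/0.0278 = 13.7.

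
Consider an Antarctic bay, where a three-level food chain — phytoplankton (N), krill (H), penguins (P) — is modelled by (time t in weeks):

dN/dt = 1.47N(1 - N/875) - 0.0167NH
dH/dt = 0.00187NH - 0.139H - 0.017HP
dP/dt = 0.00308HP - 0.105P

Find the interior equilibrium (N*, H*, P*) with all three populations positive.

N* ≈ 536, H* ≈ 34.1, P* ≈ 50.8

From dP/dt = 0: 0.00308H* = 0.105, so H* = 34.1.
From dN/dt = 0: 1.47(1 - N*/875) = 0.0167·34.1, giving N* = 875·(1 - 0.387) = 536.
From dH/dt = 0: 0.00187·536 - 0.139 = 0.017P*, so P* = 0.864/0.017 = 50.8.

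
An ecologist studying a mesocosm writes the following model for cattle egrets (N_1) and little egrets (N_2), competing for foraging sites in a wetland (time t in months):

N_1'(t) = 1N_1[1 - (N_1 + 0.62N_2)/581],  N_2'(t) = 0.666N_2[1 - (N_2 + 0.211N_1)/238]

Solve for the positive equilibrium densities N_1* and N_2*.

N_1* ≈ 499, N_2* ≈ 133

Setting both brackets to zero gives the nullclines N_1 + 0.62N_2 = 581 and 0.211N_1 + N_2 = 238.
Substituting N_2 = 238 - 0.211N_1 into the first: N_1(1 - 0.62·0.211) = 581 - 0.62·238.
So N_1* = 433/0.869 = 499, and then N_2* = 238 - 0.211·499 = 133.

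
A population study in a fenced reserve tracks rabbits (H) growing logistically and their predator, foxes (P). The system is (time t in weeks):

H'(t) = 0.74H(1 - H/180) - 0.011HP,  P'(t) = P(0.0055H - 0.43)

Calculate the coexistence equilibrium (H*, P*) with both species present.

From dP/dt = 0 with P > 0: 0.0055H* = 0.43, so H* = 78.2.
Substitute into dH/dt = 0: 0.74(1 - 78.2/180) = 0.011P*.
The bracket is 0.566, giving P* = 0.419/0.011 = 38.1.

H* ≈ 78.2, P* ≈ 38.1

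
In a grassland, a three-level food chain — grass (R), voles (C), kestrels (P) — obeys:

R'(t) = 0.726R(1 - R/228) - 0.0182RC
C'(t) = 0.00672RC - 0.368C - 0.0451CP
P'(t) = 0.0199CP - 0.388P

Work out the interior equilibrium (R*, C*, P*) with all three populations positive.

From dP/dt = 0: 0.0199C* = 0.388, so C* = 19.5.
From dR/dt = 0: 0.726(1 - R*/228) = 0.0182·19.5, giving R* = 228·(1 - 0.489) = 117.
From dC/dt = 0: 0.00672·117 - 0.368 = 0.0451P*, so P* = 0.415/0.0451 = 9.21.

R* ≈ 117, C* ≈ 19.5, P* ≈ 9.21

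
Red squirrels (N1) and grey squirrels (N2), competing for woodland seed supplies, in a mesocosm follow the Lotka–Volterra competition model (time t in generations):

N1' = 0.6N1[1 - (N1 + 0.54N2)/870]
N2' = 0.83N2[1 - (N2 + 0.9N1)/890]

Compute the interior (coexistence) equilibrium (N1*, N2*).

Setting both brackets to zero gives the nullclines N1 + 0.54N2 = 870 and 0.9N1 + N2 = 890.
Substituting N2 = 890 - 0.9N1 into the first: N1(1 - 0.54·0.9) = 870 - 0.54·890.
So N1* = 389/0.514 = 758, and then N2* = 890 - 0.9·758 = 208.

N1* ≈ 758, N2* ≈ 208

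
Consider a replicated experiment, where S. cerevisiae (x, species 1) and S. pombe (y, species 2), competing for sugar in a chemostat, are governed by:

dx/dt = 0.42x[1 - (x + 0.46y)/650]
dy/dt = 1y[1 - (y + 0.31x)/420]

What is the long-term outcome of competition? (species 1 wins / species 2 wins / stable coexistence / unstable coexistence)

stable coexistence

Compare the nullcline intercepts: K1/α12 = 650/0.46 = 1410 > K2 = 420; K2/α21 = 420/0.31 = 1350 > K1 = 650.
Since both inequalities hold, each species can invade when rare, so the interior equilibrium is stable.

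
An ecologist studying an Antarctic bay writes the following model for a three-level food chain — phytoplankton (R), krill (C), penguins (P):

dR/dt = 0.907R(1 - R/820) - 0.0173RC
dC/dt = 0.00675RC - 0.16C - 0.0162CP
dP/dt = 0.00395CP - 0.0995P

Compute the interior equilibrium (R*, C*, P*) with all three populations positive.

From dP/dt = 0: 0.00395C* = 0.0995, so C* = 25.2.
From dR/dt = 0: 0.907(1 - R*/820) = 0.0173·25.2, giving R* = 820·(1 - 0.48) = 426.
From dC/dt = 0: 0.00675·426 - 0.16 = 0.0162P*, so P* = 2.72/0.0162 = 168.

R* ≈ 426, C* ≈ 25.2, P* ≈ 168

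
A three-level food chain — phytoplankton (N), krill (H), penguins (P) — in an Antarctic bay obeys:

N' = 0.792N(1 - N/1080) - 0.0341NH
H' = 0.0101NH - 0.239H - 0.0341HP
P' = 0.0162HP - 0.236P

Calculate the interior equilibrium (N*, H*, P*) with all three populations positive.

From dP/dt = 0: 0.0162H* = 0.236, so H* = 14.6.
From dN/dt = 0: 0.792(1 - N*/1080) = 0.0341·14.6, giving N* = 1080·(1 - 0.627) = 403.
From dH/dt = 0: 0.0101·403 - 0.239 = 0.0341P*, so P* = 3.83/0.0341 = 112.

N* ≈ 403, H* ≈ 14.6, P* ≈ 112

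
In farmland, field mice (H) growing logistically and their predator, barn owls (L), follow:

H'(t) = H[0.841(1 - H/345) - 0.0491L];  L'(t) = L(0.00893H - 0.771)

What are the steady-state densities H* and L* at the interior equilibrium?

From dL/dt = 0 with L > 0: 0.00893H* = 0.771, so H* = 86.3.
Substitute into dH/dt = 0: 0.841(1 - 86.3/345) = 0.0491L*.
The bracket is 0.75, giving L* = 0.631/0.0491 = 12.8.

H* ≈ 86.3, L* ≈ 12.8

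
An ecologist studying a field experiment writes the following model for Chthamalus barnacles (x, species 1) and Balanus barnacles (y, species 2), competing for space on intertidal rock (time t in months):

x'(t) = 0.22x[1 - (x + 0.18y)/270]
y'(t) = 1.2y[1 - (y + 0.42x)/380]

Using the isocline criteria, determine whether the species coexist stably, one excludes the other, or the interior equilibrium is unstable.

stable coexistence

Compare the nullcline intercepts: K1/α12 = 270/0.18 = 1500 > K2 = 380; K2/α21 = 380/0.42 = 905 > K1 = 270.
Since both inequalities hold, each species can invade when rare, so the interior equilibrium is stable.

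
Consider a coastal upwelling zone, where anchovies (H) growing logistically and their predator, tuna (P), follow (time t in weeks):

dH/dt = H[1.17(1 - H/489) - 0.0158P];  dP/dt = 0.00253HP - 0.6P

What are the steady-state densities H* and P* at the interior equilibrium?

From dP/dt = 0 with P > 0: 0.00253H* = 0.6, so H* = 237.
Substitute into dH/dt = 0: 1.17(1 - 237/489) = 0.0158P*.
The bracket is 0.515, giving P* = 0.603/0.0158 = 38.1.

H* ≈ 237, P* ≈ 38.1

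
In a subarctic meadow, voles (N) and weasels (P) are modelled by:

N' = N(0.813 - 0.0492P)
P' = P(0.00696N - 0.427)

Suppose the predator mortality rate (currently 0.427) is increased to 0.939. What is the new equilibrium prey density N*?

At the interior fixed point, setting dP/dt = 0 with P > 0 fixes N* = (predator death rate)/(NP coefficient) — independent of the other coefficients.
With the change, N* = 0.939/0.00696 = 135; it rises from 61.4.

N* ≈ 135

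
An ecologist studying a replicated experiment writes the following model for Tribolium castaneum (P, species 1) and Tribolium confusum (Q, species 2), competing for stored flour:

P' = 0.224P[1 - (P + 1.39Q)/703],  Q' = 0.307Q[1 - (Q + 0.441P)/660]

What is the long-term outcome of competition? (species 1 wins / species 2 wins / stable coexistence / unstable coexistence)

Compare the nullcline intercepts: K1/α12 = 703/1.39 = 506 < K2 = 660; K2/α21 = 660/0.441 = 1500 > K1 = 703.
Since the inequalities point opposite ways, species 2 can invade but species 1 cannot.

species 2 excludes species 1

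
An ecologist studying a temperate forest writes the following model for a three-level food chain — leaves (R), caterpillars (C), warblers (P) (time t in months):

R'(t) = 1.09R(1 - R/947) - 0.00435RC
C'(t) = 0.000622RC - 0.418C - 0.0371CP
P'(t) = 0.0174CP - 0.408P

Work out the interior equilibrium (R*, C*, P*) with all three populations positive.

R* ≈ 858, C* ≈ 23.4, P* ≈ 3.12

From dP/dt = 0: 0.0174C* = 0.408, so C* = 23.4.
From dR/dt = 0: 1.09(1 - R*/947) = 0.00435·23.4, giving R* = 947·(1 - 0.0936) = 858.
From dC/dt = 0: 0.000622·858 - 0.418 = 0.0371P*, so P* = 0.116/0.0371 = 3.12.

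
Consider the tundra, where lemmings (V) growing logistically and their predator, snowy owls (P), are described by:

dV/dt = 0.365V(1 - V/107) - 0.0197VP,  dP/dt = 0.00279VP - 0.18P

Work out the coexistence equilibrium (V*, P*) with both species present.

From dP/dt = 0 with P > 0: 0.00279V* = 0.18, so V* = 64.5.
Substitute into dV/dt = 0: 0.365(1 - 64.5/107) = 0.0197P*.
The bracket is 0.397, giving P* = 0.145/0.0197 = 7.36.

V* ≈ 64.5, P* ≈ 7.36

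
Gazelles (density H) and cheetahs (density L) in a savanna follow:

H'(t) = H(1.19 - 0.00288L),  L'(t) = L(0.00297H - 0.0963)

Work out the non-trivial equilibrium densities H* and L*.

H* ≈ 32.4, L* ≈ 413

Set dL/dt = 0 with L > 0: 0.00297H - 0.0963 = 0, so H* = 0.0963/0.00297 = 32.4.
Set dH/dt = 0 with H > 0: 1.19 - 0.00288L = 0, so L* = 1.19/0.00288 = 413.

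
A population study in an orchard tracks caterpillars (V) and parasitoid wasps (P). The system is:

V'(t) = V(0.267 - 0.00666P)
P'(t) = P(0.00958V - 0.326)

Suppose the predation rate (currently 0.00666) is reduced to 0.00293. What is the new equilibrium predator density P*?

At the interior fixed point, setting dV/dt = 0 with V > 0 fixes P* = (prey growth rate)/(VP coefficient) — independent of the other coefficients.
With the change, P* = 0.267/0.00293 = 91.1; it rises from 40.1.

P* ≈ 91.1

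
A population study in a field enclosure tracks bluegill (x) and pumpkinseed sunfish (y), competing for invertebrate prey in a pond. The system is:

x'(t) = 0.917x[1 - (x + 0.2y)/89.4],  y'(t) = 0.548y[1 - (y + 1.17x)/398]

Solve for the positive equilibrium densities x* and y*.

Setting both brackets to zero gives the nullclines x + 0.2y = 89.4 and 1.17x + y = 398.
Substituting y = 398 - 1.17x into the first: x(1 - 0.2·1.17) = 89.4 - 0.2·398.
So x* = 9.8/0.766 = 12.8, and then y* = 398 - 1.17·12.8 = 383.

x* ≈ 12.8, y* ≈ 383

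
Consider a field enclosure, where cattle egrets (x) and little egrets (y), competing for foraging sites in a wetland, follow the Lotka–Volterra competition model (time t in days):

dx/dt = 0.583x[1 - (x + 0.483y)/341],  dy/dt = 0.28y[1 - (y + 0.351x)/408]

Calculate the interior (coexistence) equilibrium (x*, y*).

x* ≈ 173, y* ≈ 347

Setting both brackets to zero gives the nullclines x + 0.483y = 341 and 0.351x + y = 408.
Substituting y = 408 - 0.351x into the first: x(1 - 0.483·0.351) = 341 - 0.483·408.
So x* = 144/0.83 = 173, and then y* = 408 - 0.351·173 = 347.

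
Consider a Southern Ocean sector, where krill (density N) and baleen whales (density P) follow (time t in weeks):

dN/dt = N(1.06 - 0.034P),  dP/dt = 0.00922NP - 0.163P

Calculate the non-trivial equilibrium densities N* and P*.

Set dP/dt = 0 with P > 0: 0.00922N - 0.163 = 0, so N* = 0.163/0.00922 = 17.7.
Set dN/dt = 0 with N > 0: 1.06 - 0.034P = 0, so P* = 1.06/0.034 = 31.2.

N* ≈ 17.7, P* ≈ 31.2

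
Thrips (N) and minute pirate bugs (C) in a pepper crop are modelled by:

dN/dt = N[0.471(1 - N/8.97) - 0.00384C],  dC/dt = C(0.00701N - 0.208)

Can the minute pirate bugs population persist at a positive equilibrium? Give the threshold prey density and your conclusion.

The predator equation gives dC/dt > 0 only when N > 0.208/0.00701 = 29.7.
Without the predator, N → K = 8.97. Since 8.97 < 29.7, the predator cannot invade.

Threshold N = 29.7; K < 29.7, so no, the predator goes extinct.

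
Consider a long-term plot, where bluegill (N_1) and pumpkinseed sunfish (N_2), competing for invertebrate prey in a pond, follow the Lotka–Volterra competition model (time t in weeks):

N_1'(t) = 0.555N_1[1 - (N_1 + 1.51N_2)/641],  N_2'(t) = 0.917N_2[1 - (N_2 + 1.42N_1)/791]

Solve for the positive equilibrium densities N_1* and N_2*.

Setting both brackets to zero gives the nullclines N_1 + 1.51N_2 = 641 and 1.42N_1 + N_2 = 791.
Substituting N_2 = 791 - 1.42N_1 into the first: N_1(1 - 1.51·1.42) = 641 - 1.51·791.
So N_1* = -553/-1.14 = 484, and then N_2* = 791 - 1.42·484 = 104.

N_1* ≈ 484, N_2* ≈ 104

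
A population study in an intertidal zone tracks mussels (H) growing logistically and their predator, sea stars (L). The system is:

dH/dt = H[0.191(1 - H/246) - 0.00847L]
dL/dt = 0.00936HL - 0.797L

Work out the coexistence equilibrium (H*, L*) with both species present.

From dL/dt = 0 with L > 0: 0.00936H* = 0.797, so H* = 85.1.
Substitute into dH/dt = 0: 0.191(1 - 85.1/246) = 0.00847L*.
The bracket is 0.654, giving L* = 0.125/0.00847 = 14.7.

H* ≈ 85.1, L* ≈ 14.7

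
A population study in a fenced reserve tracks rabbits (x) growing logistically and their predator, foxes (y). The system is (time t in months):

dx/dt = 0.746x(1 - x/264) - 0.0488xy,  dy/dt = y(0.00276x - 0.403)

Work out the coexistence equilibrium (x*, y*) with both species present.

From dy/dt = 0 with y > 0: 0.00276x* = 0.403, so x* = 146.
Substitute into dx/dt = 0: 0.746(1 - 146/264) = 0.0488y*.
The bracket is 0.447, giving y* = 0.333/0.0488 = 6.83.

x* ≈ 146, y* ≈ 6.83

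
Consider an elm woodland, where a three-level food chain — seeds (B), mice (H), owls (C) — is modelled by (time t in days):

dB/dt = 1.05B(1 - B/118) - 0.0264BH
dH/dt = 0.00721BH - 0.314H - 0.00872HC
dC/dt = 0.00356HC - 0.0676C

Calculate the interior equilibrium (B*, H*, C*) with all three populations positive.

B* ≈ 61.7, H* ≈ 19, C* ≈ 15

From dC/dt = 0: 0.00356H* = 0.0676, so H* = 19.
From dB/dt = 0: 1.05(1 - B*/118) = 0.0264·19, giving B* = 118·(1 - 0.477) = 61.7.
From dH/dt = 0: 0.00721·61.7 - 0.314 = 0.00872C*, so C* = 0.131/0.00872 = 15.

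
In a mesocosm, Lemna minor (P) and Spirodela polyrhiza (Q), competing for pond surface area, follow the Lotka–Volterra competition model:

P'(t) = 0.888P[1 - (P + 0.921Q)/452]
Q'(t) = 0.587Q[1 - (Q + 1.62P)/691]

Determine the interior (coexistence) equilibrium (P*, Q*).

Setting both brackets to zero gives the nullclines P + 0.921Q = 452 and 1.62P + Q = 691.
Substituting Q = 691 - 1.62P into the first: P(1 - 0.921·1.62) = 452 - 0.921·691.
So P* = -184/-0.492 = 375, and then Q* = 691 - 1.62·375 = 83.8.

P* ≈ 375, Q* ≈ 83.8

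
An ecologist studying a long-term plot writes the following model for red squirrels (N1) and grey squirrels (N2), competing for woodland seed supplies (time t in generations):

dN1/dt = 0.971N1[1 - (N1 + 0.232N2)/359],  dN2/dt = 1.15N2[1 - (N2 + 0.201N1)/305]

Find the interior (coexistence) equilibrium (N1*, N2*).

N1* ≈ 302, N2* ≈ 244

Setting both brackets to zero gives the nullclines N1 + 0.232N2 = 359 and 0.201N1 + N2 = 305.
Substituting N2 = 305 - 0.201N1 into the first: N1(1 - 0.232·0.201) = 359 - 0.232·305.
So N1* = 288/0.953 = 302, and then N2* = 305 - 0.201·302 = 244.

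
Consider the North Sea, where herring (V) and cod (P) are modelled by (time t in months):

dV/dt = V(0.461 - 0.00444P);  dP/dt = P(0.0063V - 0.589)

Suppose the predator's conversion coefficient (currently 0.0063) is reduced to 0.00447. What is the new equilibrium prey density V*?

V* ≈ 132

At the interior fixed point, setting dP/dt = 0 with P > 0 fixes V* = (predator death rate)/(VP coefficient) — independent of the other coefficients.
With the change, V* = 0.589/0.00447 = 132; it rises from 93.5.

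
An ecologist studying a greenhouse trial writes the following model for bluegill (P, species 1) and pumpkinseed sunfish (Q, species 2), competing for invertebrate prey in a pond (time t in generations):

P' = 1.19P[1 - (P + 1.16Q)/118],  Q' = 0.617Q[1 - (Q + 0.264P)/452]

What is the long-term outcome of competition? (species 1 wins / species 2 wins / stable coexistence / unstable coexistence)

species 2 excludes species 1

Compare the nullcline intercepts: K1/α12 = 118/1.16 = 102 < K2 = 452; K2/α21 = 452/0.264 = 1710 > K1 = 118.
Since the inequalities point opposite ways, species 2 can invade but species 1 cannot.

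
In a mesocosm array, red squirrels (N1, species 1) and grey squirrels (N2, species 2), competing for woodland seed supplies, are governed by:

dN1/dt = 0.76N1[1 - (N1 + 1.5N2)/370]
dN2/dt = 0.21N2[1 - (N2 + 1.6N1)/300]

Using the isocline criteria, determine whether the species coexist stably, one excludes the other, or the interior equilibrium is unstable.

unstable coexistence (outcome depends on initial conditions)

Compare the nullcline intercepts: K1/α12 = 370/1.5 = 247 < K2 = 300; K2/α21 = 300/1.6 = 188 < K1 = 370.
Since both are reversed, neither can invade when rare; the interior point is a saddle.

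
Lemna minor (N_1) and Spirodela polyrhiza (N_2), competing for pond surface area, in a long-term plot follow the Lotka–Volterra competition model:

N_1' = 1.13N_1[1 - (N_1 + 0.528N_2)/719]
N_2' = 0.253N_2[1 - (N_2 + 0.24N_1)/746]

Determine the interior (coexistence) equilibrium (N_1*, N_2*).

N_1* ≈ 372, N_2* ≈ 657

Setting both brackets to zero gives the nullclines N_1 + 0.528N_2 = 719 and 0.24N_1 + N_2 = 746.
Substituting N_2 = 746 - 0.24N_1 into the first: N_1(1 - 0.528·0.24) = 719 - 0.528·746.
So N_1* = 325/0.873 = 372, and then N_2* = 746 - 0.24·372 = 657.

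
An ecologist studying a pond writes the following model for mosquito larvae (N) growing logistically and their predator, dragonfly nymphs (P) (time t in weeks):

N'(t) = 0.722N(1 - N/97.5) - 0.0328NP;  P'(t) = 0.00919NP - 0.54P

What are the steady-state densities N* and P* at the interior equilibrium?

N* ≈ 58.8, P* ≈ 8.75

From dP/dt = 0 with P > 0: 0.00919N* = 0.54, so N* = 58.8.
Substitute into dN/dt = 0: 0.722(1 - 58.8/97.5) = 0.0328P*.
The bracket is 0.397, giving P* = 0.287/0.0328 = 8.75.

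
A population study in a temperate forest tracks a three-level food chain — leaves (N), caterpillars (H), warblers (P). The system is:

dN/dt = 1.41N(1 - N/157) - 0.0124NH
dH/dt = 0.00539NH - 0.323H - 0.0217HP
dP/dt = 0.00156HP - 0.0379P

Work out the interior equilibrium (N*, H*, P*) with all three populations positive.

From dP/dt = 0: 0.00156H* = 0.0379, so H* = 24.3.
From dN/dt = 0: 1.41(1 - N*/157) = 0.0124·24.3, giving N* = 157·(1 - 0.214) = 123.
From dH/dt = 0: 0.00539·123 - 0.323 = 0.0217P*, so P* = 0.342/0.0217 = 15.8.

N* ≈ 123, H* ≈ 24.3, P* ≈ 15.8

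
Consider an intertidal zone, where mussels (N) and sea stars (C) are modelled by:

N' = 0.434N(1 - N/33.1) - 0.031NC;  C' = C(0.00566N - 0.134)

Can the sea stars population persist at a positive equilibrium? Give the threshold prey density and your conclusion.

The predator equation gives dC/dt > 0 only when N > 0.134/0.00566 = 23.7.
Without the predator, N → K = 33.1. Since 33.1 > 23.7, the predator can invade and persist.

Threshold N = 23.7; K > 23.7, so yes, the predator persists.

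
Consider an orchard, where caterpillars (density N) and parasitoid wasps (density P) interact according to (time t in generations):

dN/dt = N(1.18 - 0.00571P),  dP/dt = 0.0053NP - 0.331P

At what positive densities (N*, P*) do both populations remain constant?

N* ≈ 62.5, P* ≈ 207

Set dP/dt = 0 with P > 0: 0.0053N - 0.331 = 0, so N* = 0.331/0.0053 = 62.5.
Set dN/dt = 0 with N > 0: 1.18 - 0.00571P = 0, so P* = 1.18/0.00571 = 207.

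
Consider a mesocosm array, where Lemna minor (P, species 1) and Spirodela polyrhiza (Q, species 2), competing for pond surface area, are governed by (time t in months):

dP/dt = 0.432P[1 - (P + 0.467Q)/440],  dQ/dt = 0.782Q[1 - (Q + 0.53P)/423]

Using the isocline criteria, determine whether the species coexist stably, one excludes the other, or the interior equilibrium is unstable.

stable coexistence

Compare the nullcline intercepts: K1/α12 = 440/0.467 = 942 > K2 = 423; K2/α21 = 423/0.53 = 798 > K1 = 440.
Since both inequalities hold, each species can invade when rare, so the interior equilibrium is stable.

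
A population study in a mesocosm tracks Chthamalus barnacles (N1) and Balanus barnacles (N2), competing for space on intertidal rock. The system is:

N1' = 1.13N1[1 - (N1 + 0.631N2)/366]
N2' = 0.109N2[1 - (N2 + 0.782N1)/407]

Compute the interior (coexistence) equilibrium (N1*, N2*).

Setting both brackets to zero gives the nullclines N1 + 0.631N2 = 366 and 0.782N1 + N2 = 407.
Substituting N2 = 407 - 0.782N1 into the first: N1(1 - 0.631·0.782) = 366 - 0.631·407.
So N1* = 109/0.507 = 216, and then N2* = 407 - 0.782·216 = 238.

N1* ≈ 216, N2* ≈ 238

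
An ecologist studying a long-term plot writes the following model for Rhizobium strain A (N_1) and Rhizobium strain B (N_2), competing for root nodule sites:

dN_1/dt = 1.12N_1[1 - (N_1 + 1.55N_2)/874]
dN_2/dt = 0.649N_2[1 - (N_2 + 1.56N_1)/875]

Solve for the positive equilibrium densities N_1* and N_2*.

N_1* ≈ 340, N_2* ≈ 344

Setting both brackets to zero gives the nullclines N_1 + 1.55N_2 = 874 and 1.56N_1 + N_2 = 875.
Substituting N_2 = 875 - 1.56N_1 into the first: N_1(1 - 1.55·1.56) = 874 - 1.55·875.
So N_1* = -482/-1.42 = 340, and then N_2* = 875 - 1.56·340 = 344.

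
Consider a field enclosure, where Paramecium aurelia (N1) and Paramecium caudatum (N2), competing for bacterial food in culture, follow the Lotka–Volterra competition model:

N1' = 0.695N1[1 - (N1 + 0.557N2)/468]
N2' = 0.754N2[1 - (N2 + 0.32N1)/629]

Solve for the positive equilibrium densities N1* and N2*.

N1* ≈ 143, N2* ≈ 583

Setting both brackets to zero gives the nullclines N1 + 0.557N2 = 468 and 0.32N1 + N2 = 629.
Substituting N2 = 629 - 0.32N1 into the first: N1(1 - 0.557·0.32) = 468 - 0.557·629.
So N1* = 118/0.822 = 143, and then N2* = 629 - 0.32·143 = 583.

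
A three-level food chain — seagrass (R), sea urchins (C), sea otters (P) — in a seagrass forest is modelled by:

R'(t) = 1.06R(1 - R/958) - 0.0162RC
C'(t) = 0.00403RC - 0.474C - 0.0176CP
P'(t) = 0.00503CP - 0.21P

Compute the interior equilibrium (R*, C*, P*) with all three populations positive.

R* ≈ 347, C* ≈ 41.7, P* ≈ 52.5

From dP/dt = 0: 0.00503C* = 0.21, so C* = 41.7.
From dR/dt = 0: 1.06(1 - R*/958) = 0.0162·41.7, giving R* = 958·(1 - 0.638) = 347.
From dC/dt = 0: 0.00403·347 - 0.474 = 0.0176P*, so P* = 0.923/0.0176 = 52.5.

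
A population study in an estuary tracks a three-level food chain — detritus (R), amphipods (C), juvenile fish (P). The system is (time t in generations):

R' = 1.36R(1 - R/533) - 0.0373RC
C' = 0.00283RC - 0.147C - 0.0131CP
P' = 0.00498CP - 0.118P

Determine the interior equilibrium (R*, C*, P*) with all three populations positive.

R* ≈ 187, C* ≈ 23.7, P* ≈ 29.1

From dP/dt = 0: 0.00498C* = 0.118, so C* = 23.7.
From dR/dt = 0: 1.36(1 - R*/533) = 0.0373·23.7, giving R* = 533·(1 - 0.65) = 187.
From dC/dt = 0: 0.00283·187 - 0.147 = 0.0131P*, so P* = 0.381/0.0131 = 29.1.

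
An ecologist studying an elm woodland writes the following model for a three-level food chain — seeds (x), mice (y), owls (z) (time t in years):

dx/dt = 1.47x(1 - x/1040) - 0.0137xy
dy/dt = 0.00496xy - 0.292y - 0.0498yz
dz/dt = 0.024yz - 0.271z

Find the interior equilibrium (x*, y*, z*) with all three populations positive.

From dz/dt = 0: 0.024y* = 0.271, so y* = 11.3.
From dx/dt = 0: 1.47(1 - x*/1040) = 0.0137·11.3, giving x* = 1040·(1 - 0.105) = 931.
From dy/dt = 0: 0.00496·931 - 0.292 = 0.0498z*, so z* = 4.32/0.0498 = 86.8.

x* ≈ 931, y* ≈ 11.3, z* ≈ 86.8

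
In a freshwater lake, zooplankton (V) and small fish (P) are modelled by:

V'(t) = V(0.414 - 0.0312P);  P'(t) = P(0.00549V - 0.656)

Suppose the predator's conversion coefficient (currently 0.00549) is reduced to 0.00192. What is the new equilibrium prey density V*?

V* ≈ 342

At the interior fixed point, setting dP/dt = 0 with P > 0 fixes V* = (predator death rate)/(VP coefficient) — independent of the other coefficients.
With the change, V* = 0.656/0.00192 = 342; it rises from 119.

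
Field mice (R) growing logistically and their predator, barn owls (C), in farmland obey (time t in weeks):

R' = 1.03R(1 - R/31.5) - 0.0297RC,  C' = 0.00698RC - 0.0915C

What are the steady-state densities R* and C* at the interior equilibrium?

From dC/dt = 0 with C > 0: 0.00698R* = 0.0915, so R* = 13.1.
Substitute into dR/dt = 0: 1.03(1 - 13.1/31.5) = 0.0297C*.
The bracket is 0.584, giving C* = 0.601/0.0297 = 20.2.

R* ≈ 13.1, C* ≈ 20.2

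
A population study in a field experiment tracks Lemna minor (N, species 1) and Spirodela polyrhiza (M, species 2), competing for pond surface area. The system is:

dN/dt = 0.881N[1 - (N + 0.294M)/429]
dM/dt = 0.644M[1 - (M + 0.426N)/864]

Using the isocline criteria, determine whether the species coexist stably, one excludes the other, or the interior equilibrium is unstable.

stable coexistence

Compare the nullcline intercepts: K1/α12 = 429/0.294 = 1460 > K2 = 864; K2/α21 = 864/0.426 = 2030 > K1 = 429.
Since both inequalities hold, each species can invade when rare, so the interior equilibrium is stable.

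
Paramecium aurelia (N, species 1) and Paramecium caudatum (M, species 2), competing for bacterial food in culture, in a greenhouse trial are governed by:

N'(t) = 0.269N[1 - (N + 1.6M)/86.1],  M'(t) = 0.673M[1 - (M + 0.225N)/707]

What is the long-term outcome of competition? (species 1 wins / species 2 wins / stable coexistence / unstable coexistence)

species 2 excludes species 1

Compare the nullcline intercepts: K1/α12 = 86.1/1.6 = 53.8 < K2 = 707; K2/α21 = 707/0.225 = 3140 > K1 = 86.1.
Since the inequalities point opposite ways, species 2 can invade but species 1 cannot.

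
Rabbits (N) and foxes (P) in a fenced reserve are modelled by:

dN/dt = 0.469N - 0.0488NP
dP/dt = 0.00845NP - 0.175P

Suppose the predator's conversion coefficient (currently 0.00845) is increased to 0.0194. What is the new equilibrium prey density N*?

N* ≈ 9.02

At the interior fixed point, setting dP/dt = 0 with P > 0 fixes N* = (predator death rate)/(NP coefficient) — independent of the other coefficients.
With the change, N* = 0.175/0.0194 = 9.02; it falls from 20.7.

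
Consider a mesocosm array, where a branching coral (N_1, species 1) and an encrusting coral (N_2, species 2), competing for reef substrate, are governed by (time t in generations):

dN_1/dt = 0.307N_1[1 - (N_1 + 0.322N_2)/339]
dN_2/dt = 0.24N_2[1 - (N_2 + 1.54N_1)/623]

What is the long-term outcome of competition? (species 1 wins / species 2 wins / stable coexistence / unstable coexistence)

Compare the nullcline intercepts: K1/α12 = 339/0.322 = 1050 > K2 = 623; K2/α21 = 623/1.54 = 405 > K1 = 339.
Since both inequalities hold, each species can invade when rare, so the interior equilibrium is stable.

stable coexistence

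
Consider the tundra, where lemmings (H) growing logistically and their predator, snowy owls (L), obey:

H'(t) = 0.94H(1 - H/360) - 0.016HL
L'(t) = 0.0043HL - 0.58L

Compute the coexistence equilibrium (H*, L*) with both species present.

From dL/dt = 0 with L > 0: 0.0043H* = 0.58, so H* = 135.
Substitute into dH/dt = 0: 0.94(1 - 135/360) = 0.016L*.
The bracket is 0.625, giving L* = 0.588/0.016 = 36.7.

H* ≈ 135, L* ≈ 36.7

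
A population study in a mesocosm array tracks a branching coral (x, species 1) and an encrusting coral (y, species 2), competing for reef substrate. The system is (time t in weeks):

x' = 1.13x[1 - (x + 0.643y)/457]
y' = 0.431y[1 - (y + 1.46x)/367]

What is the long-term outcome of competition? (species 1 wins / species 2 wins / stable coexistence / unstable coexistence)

species 1 excludes species 2

Compare the nullcline intercepts: K1/α12 = 457/0.643 = 711 > K2 = 367; K2/α21 = 367/1.46 = 251 < K1 = 457.
Since the inequalities point opposite ways, species 1 can invade but species 2 cannot.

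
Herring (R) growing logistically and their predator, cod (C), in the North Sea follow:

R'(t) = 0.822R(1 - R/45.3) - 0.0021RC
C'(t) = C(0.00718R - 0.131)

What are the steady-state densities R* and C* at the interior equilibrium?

R* ≈ 18.2, C* ≈ 234

From dC/dt = 0 with C > 0: 0.00718R* = 0.131, so R* = 18.2.
Substitute into dR/dt = 0: 0.822(1 - 18.2/45.3) = 0.0021C*.
The bracket is 0.597, giving C* = 0.491/0.0021 = 234.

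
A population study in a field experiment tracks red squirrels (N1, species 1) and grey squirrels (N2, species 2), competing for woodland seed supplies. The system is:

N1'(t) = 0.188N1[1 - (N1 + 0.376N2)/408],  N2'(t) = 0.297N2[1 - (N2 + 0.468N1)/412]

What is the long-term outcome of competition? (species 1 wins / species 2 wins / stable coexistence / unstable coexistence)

stable coexistence

Compare the nullcline intercepts: K1/α12 = 408/0.376 = 1090 > K2 = 412; K2/α21 = 412/0.468 = 880 > K1 = 408.
Since both inequalities hold, each species can invade when rare, so the interior equilibrium is stable.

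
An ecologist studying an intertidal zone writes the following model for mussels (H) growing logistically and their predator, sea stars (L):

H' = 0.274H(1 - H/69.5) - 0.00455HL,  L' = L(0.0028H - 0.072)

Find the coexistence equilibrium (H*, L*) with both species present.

H* ≈ 25.7, L* ≈ 37.9

From dL/dt = 0 with L > 0: 0.0028H* = 0.072, so H* = 25.7.
Substitute into dH/dt = 0: 0.274(1 - 25.7/69.5) = 0.00455L*.
The bracket is 0.63, giving L* = 0.173/0.00455 = 37.9.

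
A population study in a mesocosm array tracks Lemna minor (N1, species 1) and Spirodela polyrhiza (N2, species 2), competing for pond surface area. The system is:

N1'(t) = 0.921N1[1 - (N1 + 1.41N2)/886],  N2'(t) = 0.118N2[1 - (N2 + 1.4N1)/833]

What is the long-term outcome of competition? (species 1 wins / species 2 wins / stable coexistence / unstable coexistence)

unstable coexistence (outcome depends on initial conditions)

Compare the nullcline intercepts: K1/α12 = 886/1.41 = 628 < K2 = 833; K2/α21 = 833/1.4 = 595 < K1 = 886.
Since both are reversed, neither can invade when rare; the interior point is a saddle.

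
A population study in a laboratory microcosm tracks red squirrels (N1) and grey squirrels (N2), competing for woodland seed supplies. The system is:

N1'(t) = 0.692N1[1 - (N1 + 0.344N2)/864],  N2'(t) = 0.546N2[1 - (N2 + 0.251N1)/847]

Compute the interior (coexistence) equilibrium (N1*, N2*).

Setting both brackets to zero gives the nullclines N1 + 0.344N2 = 864 and 0.251N1 + N2 = 847.
Substituting N2 = 847 - 0.251N1 into the first: N1(1 - 0.344·0.251) = 864 - 0.344·847.
So N1* = 573/0.914 = 627, and then N2* = 847 - 0.251·627 = 690.

N1* ≈ 627, N2* ≈ 690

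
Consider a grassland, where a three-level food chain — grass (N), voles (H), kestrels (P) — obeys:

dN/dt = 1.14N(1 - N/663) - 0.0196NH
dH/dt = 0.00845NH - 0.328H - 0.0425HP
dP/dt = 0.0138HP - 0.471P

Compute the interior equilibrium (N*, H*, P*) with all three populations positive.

N* ≈ 274, H* ≈ 34.1, P* ≈ 46.7

From dP/dt = 0: 0.0138H* = 0.471, so H* = 34.1.
From dN/dt = 0: 1.14(1 - N*/663) = 0.0196·34.1, giving N* = 663·(1 - 0.587) = 274.
From dH/dt = 0: 0.00845·274 - 0.328 = 0.0425P*, so P* = 1.99/0.0425 = 46.7.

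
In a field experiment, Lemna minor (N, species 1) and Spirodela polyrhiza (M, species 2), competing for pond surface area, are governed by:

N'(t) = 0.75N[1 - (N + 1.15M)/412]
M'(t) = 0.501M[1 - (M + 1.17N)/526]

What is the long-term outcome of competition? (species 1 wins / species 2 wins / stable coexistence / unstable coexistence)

species 2 excludes species 1

Compare the nullcline intercepts: K1/α12 = 412/1.15 = 358 < K2 = 526; K2/α21 = 526/1.17 = 450 > K1 = 412.
Since the inequalities point opposite ways, species 2 can invade but species 1 cannot.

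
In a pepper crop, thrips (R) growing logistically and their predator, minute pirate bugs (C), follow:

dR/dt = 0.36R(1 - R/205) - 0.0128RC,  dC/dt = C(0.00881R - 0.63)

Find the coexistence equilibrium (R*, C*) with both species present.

From dC/dt = 0 with C > 0: 0.00881R* = 0.63, so R* = 71.5.
Substitute into dR/dt = 0: 0.36(1 - 71.5/205) = 0.0128C*.
The bracket is 0.651, giving C* = 0.234/0.0128 = 18.3.

R* ≈ 71.5, C* ≈ 18.3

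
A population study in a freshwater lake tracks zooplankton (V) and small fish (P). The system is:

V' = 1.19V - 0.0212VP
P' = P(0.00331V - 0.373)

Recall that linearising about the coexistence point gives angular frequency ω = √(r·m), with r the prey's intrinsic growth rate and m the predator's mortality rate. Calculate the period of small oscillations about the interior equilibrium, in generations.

T ≈ 9.43 generations

Here r = 1.19 and m = 0.373, so r·m = 0.444.
ω = √0.444 = 0.666 per generation, hence T = 2π/ω ≈ 9.43 generations.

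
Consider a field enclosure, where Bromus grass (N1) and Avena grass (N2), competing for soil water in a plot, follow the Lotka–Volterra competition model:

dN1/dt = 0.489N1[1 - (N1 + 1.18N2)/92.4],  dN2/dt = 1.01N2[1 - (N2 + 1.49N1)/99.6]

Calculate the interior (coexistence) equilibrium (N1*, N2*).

N1* ≈ 33.1, N2* ≈ 50.2

Setting both brackets to zero gives the nullclines N1 + 1.18N2 = 92.4 and 1.49N1 + N2 = 99.6.
Substituting N2 = 99.6 - 1.49N1 into the first: N1(1 - 1.18·1.49) = 92.4 - 1.18·99.6.
So N1* = -25.1/-0.758 = 33.1, and then N2* = 99.6 - 1.49·33.1 = 50.2.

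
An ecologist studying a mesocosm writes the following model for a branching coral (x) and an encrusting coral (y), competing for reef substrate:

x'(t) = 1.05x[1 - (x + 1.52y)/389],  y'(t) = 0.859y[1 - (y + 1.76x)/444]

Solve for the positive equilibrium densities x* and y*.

Setting both brackets to zero gives the nullclines x + 1.52y = 389 and 1.76x + y = 444.
Substituting y = 444 - 1.76x into the first: x(1 - 1.52·1.76) = 389 - 1.52·444.
So x* = -286/-1.68 = 171, and then y* = 444 - 1.76·171 = 144.

x* ≈ 171, y* ≈ 144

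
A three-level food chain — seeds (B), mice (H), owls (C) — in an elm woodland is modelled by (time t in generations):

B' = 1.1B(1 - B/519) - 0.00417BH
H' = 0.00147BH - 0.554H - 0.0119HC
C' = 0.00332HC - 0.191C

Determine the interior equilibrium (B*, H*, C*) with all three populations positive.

B* ≈ 406, H* ≈ 57.5, C* ≈ 3.57

From dC/dt = 0: 0.00332H* = 0.191, so H* = 57.5.
From dB/dt = 0: 1.1(1 - B*/519) = 0.00417·57.5, giving B* = 519·(1 - 0.218) = 406.
From dH/dt = 0: 0.00147·406 - 0.554 = 0.0119C*, so C* = 0.0425/0.0119 = 3.57.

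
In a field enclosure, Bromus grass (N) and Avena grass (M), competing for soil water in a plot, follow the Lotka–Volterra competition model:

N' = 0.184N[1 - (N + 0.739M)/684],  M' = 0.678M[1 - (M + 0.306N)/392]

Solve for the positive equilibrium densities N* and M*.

N* ≈ 510, M* ≈ 236

Setting both brackets to zero gives the nullclines N + 0.739M = 684 and 0.306N + M = 392.
Substituting M = 392 - 0.306N into the first: N(1 - 0.739·0.306) = 684 - 0.739·392.
So N* = 394/0.774 = 510, and then M* = 392 - 0.306·510 = 236.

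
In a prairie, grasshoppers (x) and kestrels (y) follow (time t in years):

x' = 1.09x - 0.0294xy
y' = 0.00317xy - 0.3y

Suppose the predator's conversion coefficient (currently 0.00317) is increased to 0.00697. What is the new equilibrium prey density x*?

x* ≈ 43

At the interior fixed point, setting dy/dt = 0 with y > 0 fixes x* = (predator death rate)/(xy coefficient) — independent of the other coefficients.
With the change, x* = 0.3/0.00697 = 43; it falls from 94.6.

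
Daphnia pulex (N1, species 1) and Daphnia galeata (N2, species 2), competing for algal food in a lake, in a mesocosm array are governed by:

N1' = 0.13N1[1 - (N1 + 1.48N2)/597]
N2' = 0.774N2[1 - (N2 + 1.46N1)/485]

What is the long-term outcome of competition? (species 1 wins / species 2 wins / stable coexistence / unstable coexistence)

unstable coexistence (outcome depends on initial conditions)

Compare the nullcline intercepts: K1/α12 = 597/1.48 = 403 < K2 = 485; K2/α21 = 485/1.46 = 332 < K1 = 597.
Since both are reversed, neither can invade when rare; the interior point is a saddle.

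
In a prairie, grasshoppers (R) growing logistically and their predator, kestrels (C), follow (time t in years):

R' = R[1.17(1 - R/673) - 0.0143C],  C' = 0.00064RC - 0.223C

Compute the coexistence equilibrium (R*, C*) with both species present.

R* ≈ 348, C* ≈ 39.5

From dC/dt = 0 with C > 0: 0.00064R* = 0.223, so R* = 348.
Substitute into dR/dt = 0: 1.17(1 - 348/673) = 0.0143C*.
The bracket is 0.482, giving C* = 0.564/0.0143 = 39.5.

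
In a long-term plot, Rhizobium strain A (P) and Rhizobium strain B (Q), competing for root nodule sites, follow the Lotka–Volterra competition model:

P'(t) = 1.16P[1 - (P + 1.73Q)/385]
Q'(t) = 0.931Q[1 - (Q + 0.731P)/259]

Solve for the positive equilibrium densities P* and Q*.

P* ≈ 238, Q* ≈ 84.8

Setting both brackets to zero gives the nullclines P + 1.73Q = 385 and 0.731P + Q = 259.
Substituting Q = 259 - 0.731P into the first: P(1 - 1.73·0.731) = 385 - 1.73·259.
So P* = -63.1/-0.265 = 238, and then Q* = 259 - 0.731·238 = 84.8.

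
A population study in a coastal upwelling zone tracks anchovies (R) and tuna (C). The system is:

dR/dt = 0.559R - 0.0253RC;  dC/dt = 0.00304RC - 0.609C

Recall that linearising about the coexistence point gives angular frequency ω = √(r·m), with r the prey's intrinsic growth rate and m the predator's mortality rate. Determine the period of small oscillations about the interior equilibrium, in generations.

Here r = 0.559 and m = 0.609, so r·m = 0.34.
ω = √0.34 = 0.583 per generation, hence T = 2π/ω ≈ 10.8 generations.

T ≈ 10.8 generations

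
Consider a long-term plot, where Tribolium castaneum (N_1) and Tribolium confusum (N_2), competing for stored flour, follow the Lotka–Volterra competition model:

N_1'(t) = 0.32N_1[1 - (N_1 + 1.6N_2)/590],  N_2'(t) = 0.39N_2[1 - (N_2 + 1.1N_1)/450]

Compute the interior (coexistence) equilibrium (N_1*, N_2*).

Setting both brackets to zero gives the nullclines N_1 + 1.6N_2 = 590 and 1.1N_1 + N_2 = 450.
Substituting N_2 = 450 - 1.1N_1 into the first: N_1(1 - 1.6·1.1) = 590 - 1.6·450.
So N_1* = -130/-0.76 = 171, and then N_2* = 450 - 1.1·171 = 262.

N_1* ≈ 171, N_2* ≈ 262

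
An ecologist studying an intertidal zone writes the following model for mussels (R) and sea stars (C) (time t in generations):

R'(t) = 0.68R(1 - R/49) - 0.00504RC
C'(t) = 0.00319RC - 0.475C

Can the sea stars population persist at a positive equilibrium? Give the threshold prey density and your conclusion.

Threshold R = 149; K < 149, so no, the predator goes extinct.

The predator equation gives dC/dt > 0 only when R > 0.475/0.00319 = 149.
Without the predator, R → K = 49. Since 49 < 149, the predator cannot invade.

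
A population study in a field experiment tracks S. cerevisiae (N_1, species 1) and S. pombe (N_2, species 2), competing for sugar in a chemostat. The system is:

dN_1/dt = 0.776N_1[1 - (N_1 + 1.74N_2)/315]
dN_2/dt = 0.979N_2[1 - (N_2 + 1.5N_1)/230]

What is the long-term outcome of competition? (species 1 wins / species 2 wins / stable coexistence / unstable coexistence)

unstable coexistence (outcome depends on initial conditions)

Compare the nullcline intercepts: K1/α12 = 315/1.74 = 181 < K2 = 230; K2/α21 = 230/1.5 = 153 < K1 = 315.
Since both are reversed, neither can invade when rare; the interior point is a saddle.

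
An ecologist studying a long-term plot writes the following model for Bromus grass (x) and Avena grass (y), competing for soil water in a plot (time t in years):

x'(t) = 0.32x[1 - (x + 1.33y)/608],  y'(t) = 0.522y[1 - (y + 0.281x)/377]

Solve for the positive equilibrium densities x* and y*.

Setting both brackets to zero gives the nullclines x + 1.33y = 608 and 0.281x + y = 377.
Substituting y = 377 - 0.281x into the first: x(1 - 1.33·0.281) = 608 - 1.33·377.
So x* = 107/0.626 = 170, and then y* = 377 - 0.281·170 = 329.

x* ≈ 170, y* ≈ 329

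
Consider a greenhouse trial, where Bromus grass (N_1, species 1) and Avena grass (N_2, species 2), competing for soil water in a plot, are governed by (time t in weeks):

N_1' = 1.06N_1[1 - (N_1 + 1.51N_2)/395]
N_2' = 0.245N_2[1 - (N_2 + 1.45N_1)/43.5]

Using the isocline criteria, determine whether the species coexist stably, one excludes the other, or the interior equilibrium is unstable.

species 1 excludes species 2

Compare the nullcline intercepts: K1/α12 = 395/1.51 = 262 > K2 = 43.5; K2/α21 = 43.5/1.45 = 30 < K1 = 395.
Since the inequalities point opposite ways, species 1 can invade but species 2 cannot.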